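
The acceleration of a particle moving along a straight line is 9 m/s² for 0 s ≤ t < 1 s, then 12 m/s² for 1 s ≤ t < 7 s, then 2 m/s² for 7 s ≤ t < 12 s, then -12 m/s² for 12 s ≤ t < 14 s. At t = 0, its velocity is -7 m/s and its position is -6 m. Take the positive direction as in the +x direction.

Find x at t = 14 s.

On each constant-a segment, Δv = aΔt and Δx = v₀Δt + ½aΔt²; chain segment to segment.
0–1 s: v starts -7 m/s; Δx = -7·1 + ½·9·1² = -2.5 m; v ends 2 m/s.
1–7 s: v starts 2 m/s; Δx = 2·6 + ½·12·6² = 228 m; v ends 74 m/s.
7–12 s: v starts 74 m/s; Δx = 74·5 + ½·2·5² = 395 m; v ends 84 m/s.
12–14 s: v starts 84 m/s; Δx = 84·2 + ½·-12·2² = 144 m; v ends 60 m/s.
x(14) = -6 + Σ Δx = 758.5 m.

758.5 m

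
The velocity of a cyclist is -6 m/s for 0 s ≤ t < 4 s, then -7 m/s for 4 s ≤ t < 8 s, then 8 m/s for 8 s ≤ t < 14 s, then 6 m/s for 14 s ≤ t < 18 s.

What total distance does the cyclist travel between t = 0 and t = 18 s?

124 m

Distance (not displacement) is the total path length: add the absolute areas under v-t.
0–4 s: |-6| × 4 = 24 m
4–8 s: |-7| × 4 = 28 m
8–14 s: |8| × 6 = 48 m
14–18 s: |6| × 4 = 24 m
Total distance = 124 m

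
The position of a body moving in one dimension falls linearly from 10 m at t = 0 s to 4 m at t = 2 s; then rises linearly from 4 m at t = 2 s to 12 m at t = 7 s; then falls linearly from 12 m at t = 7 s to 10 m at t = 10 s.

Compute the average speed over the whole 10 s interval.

1.6 m/s

Average speed = (total path length)/(elapsed time); on a piecewise-linear x-t graph the path length is Σ|Δx|.
0–2 s: |Δx| = |4 − 10| = 6 m
2–7 s: |Δx| = |12 − 4| = 8 m
7–10 s: |Δx| = |10 − 12| = 2 m
Total path = 16 m; average speed = 16/10 = 1.6 m/s.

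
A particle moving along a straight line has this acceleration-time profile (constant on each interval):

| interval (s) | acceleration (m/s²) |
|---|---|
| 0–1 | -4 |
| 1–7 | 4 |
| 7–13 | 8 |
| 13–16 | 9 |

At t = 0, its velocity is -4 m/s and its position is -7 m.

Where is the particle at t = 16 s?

On each constant-a segment, Δv = aΔt and Δx = v₀Δt + ½aΔt²; chain segment to segment.
0–1 s: v starts -4 m/s; Δx = -4·1 + ½·-4·1² = -6 m; v ends -8 m/s.
1–7 s: v starts -8 m/s; Δx = -8·6 + ½·4·6² = 24 m; v ends 16 m/s.
7–13 s: v starts 16 m/s; Δx = 16·6 + ½·8·6² = 240 m; v ends 64 m/s.
13–16 s: v starts 64 m/s; Δx = 64·3 + ½·9·3² = 232.5 m; v ends 91 m/s.
x(16) = -7 + Σ Δx = 483.5 m.

483.5 m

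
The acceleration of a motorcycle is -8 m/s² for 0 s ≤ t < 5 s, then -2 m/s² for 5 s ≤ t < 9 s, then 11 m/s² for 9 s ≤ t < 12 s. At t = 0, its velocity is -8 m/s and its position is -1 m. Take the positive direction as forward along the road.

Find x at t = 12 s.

-467.5 m

On each constant-a segment, Δv = aΔt and Δx = v₀Δt + ½aΔt²; chain segment to segment.
0–5 s: v starts -8 m/s; Δx = -8·5 + ½·-8·5² = -140 m; v ends -48 m/s.
5–9 s: v starts -48 m/s; Δx = -48·4 + ½·-2·4² = -208 m; v ends -56 m/s.
9–12 s: v starts -56 m/s; Δx = -56·3 + ½·11·3² = -118.5 m; v ends -23 m/s.
x(12) = -1 + Σ Δx = -467.5 m.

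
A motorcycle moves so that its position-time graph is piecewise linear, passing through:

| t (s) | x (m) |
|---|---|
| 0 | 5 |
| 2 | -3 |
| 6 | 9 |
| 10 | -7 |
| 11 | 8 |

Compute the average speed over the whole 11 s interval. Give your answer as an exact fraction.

51/11 m/s

Average speed = (total path length)/(elapsed time); on a piecewise-linear x-t graph the path length is Σ|Δx|.
0–2 s: |Δx| = |-3 − 5| = 8 m
2–6 s: |Δx| = |9 − -3| = 12 m
6–10 s: |Δx| = |-7 − 9| = 16 m
10–11 s: |Δx| = |8 − -7| = 15 m
Total path = 51 m; average speed = 51/11 = 51/11 m/s.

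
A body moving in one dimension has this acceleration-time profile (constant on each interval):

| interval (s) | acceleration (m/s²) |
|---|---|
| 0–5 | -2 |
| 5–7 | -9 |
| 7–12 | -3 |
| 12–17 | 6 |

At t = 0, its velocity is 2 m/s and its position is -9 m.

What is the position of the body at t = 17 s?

On each constant-a segment, Δv = aΔt and Δx = v₀Δt + ½aΔt²; chain segment to segment.
0–5 s: v starts 2 m/s; Δx = 2·5 + ½·-2·5² = -15 m; v ends -8 m/s.
5–7 s: v starts -8 m/s; Δx = -8·2 + ½·-9·2² = -34 m; v ends -26 m/s.
7–12 s: v starts -26 m/s; Δx = -26·5 + ½·-3·5² = -167.5 m; v ends -41 m/s.
12–17 s: v starts -41 m/s; Δx = -41·5 + ½·6·5² = -130 m; v ends -11 m/s.
x(17) = -9 + Σ Δx = -355.5 m.

-355.5 m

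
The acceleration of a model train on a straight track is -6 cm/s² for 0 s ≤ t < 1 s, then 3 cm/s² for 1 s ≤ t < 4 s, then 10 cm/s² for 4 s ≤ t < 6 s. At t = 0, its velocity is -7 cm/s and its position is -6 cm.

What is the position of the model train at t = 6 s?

-29.5 cm

On each constant-a segment, Δv = aΔt and Δx = v₀Δt + ½aΔt²; chain segment to segment.
0–1 s: v starts -7 cm/s; Δx = -7·1 + ½·-6·1² = -10 cm; v ends -13 cm/s.
1–4 s: v starts -13 cm/s; Δx = -13·3 + ½·3·3² = -25.5 cm; v ends -4 cm/s.
4–6 s: v starts -4 cm/s; Δx = -4·2 + ½·10·2² = 12 cm; v ends 16 cm/s.
x(6) = -6 + Σ Δx = -29.5 cm.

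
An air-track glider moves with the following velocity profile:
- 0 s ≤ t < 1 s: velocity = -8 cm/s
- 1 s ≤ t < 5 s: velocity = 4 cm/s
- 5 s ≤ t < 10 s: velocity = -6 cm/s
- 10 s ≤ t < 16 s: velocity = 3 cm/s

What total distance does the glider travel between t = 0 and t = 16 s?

72 cm

Total distance travelled is ∫|v| dt — sum the magnitudes of each area piece.
0–1 s: |-8| × 1 = 8 cm
1–5 s: |4| × 4 = 16 cm
5–10 s: |-6| × 5 = 30 cm
10–16 s: |3| × 6 = 18 cm
Total distance = 72 cm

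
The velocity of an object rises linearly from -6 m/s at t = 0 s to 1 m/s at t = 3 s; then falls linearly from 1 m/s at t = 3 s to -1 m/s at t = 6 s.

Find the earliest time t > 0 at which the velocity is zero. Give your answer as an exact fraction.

t = 18/7 s

v changes sign on 0–3 s (from -6 to 1); the graph is linear there, so v = 0 at t = 0 + (6)·(3 − 0)/(1 − -6) = 18/7 s.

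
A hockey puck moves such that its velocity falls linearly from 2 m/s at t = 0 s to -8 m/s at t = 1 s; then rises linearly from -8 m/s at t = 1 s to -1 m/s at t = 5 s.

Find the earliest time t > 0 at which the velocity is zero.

t = 0.2 s

v changes sign on 0–1 s (from 2 to -8); the graph is linear there, so v = 0 at t = 0 + (-2)·(1 − 0)/(-8 − 2) = 0.2 s.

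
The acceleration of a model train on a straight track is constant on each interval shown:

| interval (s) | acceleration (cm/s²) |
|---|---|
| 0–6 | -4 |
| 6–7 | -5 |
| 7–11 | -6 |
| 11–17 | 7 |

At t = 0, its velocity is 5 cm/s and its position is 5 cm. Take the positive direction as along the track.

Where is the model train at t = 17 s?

On each constant-a segment, Δv = aΔt and Δx = v₀Δt + ½aΔt²; chain segment to segment.
0–6 s: v starts 5 cm/s; Δx = 5·6 + ½·-4·6² = -42 cm; v ends -19 cm/s.
6–7 s: v starts -19 cm/s; Δx = -19·1 + ½·-5·1² = -21.5 cm; v ends -24 cm/s.
7–11 s: v starts -24 cm/s; Δx = -24·4 + ½·-6·4² = -144 cm; v ends -48 cm/s.
11–17 s: v starts -48 cm/s; Δx = -48·6 + ½·7·6² = -162 cm; v ends -6 cm/s.
x(17) = 5 + Σ Δx = -364.5 cm.

-364.5 cm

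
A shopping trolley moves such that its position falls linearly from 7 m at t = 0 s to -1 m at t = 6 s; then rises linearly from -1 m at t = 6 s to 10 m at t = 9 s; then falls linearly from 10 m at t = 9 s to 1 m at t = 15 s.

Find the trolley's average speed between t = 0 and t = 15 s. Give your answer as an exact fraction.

Average speed = (total path length)/(elapsed time); on a piecewise-linear x-t graph the path length is Σ|Δx|.
0–6 s: |Δx| = |-1 − 7| = 8 m
6–9 s: |Δx| = |10 − -1| = 11 m
9–15 s: |Δx| = |1 − 10| = 9 m
Total path = 28 m; average speed = 28/15 = 28/15 m/s.

28/15 m/s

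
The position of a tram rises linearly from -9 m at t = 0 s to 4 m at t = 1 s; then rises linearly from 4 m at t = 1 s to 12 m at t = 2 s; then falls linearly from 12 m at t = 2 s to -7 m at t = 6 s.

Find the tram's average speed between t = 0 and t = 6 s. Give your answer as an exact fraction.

20/3 m/s

Average speed = (total path length)/(elapsed time); on a piecewise-linear x-t graph the path length is Σ|Δx|.
0–1 s: |Δx| = |4 − -9| = 13 m
1–2 s: |Δx| = |12 − 4| = 8 m
2–6 s: |Δx| = |-7 − 12| = 19 m
Total path = 40 m; average speed = 40/6 = 20/3 m/s.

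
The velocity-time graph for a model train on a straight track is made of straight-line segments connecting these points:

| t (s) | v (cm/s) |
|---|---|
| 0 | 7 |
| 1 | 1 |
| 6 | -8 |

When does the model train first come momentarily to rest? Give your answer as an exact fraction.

v changes sign on 1–6 s (from 1 to -8); the graph is linear there, so v = 0 at t = 1 + (-1)·(6 − 1)/(-8 − 1) = 14/9 s.

t = 14/9 s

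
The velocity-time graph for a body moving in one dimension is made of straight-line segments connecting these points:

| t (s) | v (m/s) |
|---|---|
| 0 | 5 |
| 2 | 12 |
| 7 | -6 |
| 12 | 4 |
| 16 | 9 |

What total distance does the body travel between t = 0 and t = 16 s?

Distance (not displacement) is the total path length: add the absolute areas under v-t.
0–2 s: |½(5 + 12)(2)| = 17 m
2–7 s: v = 0 at t = 16/3 s; triangle areas 20 + 5 = 25 m
7–12 s: v = 0 at t = 10 s; triangle areas 9 + 4 = 13 m
12–16 s: |½(4 + 9)(4)| = 26 m
Total distance = 81 m

81 m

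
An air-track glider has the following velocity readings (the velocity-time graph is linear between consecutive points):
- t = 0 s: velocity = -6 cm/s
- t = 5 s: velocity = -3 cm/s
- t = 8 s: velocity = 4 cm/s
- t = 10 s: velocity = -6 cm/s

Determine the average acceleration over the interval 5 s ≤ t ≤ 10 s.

Average acceleration = Δv/Δt = (-6 − -3)/(10 − 5) = -0.6 cm/s².

-0.6 cm/s²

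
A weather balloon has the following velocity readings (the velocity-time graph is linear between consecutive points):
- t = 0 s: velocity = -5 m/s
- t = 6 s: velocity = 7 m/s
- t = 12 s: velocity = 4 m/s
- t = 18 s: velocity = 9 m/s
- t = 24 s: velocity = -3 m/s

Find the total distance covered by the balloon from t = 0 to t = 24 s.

Distance (not displacement) is the total path length: add the absolute areas under v-t.
0–6 s: v = 0 at t = 2.5 s; triangle areas 6.25 + 12.25 = 18.5 m
6–12 s: |½(7 + 4)(6)| = 33 m
12–18 s: |½(4 + 9)(6)| = 39 m
18–24 s: v = 0 at t = 22.5 s; triangle areas 20.25 + 2.25 = 22.5 m
Total distance = 113 m

113 m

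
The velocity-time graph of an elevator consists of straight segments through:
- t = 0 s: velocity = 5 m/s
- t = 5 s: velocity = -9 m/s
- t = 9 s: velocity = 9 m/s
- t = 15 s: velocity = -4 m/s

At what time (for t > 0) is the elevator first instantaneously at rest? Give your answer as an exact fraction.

t = 25/14 s

v changes sign on 0–5 s (from 5 to -9); the graph is linear there, so v = 0 at t = 0 + (-5)·(5 − 0)/(-9 − 5) = 25/14 s.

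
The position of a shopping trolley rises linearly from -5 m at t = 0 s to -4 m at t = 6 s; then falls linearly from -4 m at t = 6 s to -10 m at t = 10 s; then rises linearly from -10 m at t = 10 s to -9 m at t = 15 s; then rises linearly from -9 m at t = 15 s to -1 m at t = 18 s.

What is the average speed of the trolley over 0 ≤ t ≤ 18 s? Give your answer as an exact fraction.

8/9 m/s

Average speed = (total path length)/(elapsed time); on a piecewise-linear x-t graph the path length is Σ|Δx|.
0–6 s: |Δx| = |-4 − -5| = 1 m
6–10 s: |Δx| = |-10 − -4| = 6 m
10–15 s: |Δx| = |-9 − -10| = 1 m
15–18 s: |Δx| = |-1 − -9| = 8 m
Total path = 16 m; average speed = 16/18 = 8/9 m/s.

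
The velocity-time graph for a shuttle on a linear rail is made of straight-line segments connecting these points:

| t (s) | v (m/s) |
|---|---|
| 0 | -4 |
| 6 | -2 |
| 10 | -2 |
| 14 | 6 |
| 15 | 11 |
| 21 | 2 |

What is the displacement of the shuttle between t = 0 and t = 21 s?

Displacement is the signed area under the v-t curve.
0–6 s: ½(-4 + -2)(6) = -18 m
6–10 s: -2 × 4 = -8 m
10–14 s: ½(-2 + 6)(4) = 8 m
14–15 s: ½(6 + 11)(1) = 8.5 m
15–21 s: ½(11 + 2)(6) = 39 m
Net displacement = 29.5 m

29.5 m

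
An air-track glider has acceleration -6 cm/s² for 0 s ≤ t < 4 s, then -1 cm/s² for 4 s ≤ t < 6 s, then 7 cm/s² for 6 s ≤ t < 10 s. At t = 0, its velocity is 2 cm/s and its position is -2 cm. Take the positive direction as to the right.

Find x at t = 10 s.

-128 cm

On each constant-a segment, Δv = aΔt and Δx = v₀Δt + ½aΔt²; chain segment to segment.
0–4 s: v starts 2 cm/s; Δx = 2·4 + ½·-6·4² = -40 cm; v ends -22 cm/s.
4–6 s: v starts -22 cm/s; Δx = -22·2 + ½·-1·2² = -46 cm; v ends -24 cm/s.
6–10 s: v starts -24 cm/s; Δx = -24·4 + ½·7·4² = -40 cm; v ends 4 cm/s.
x(10) = -2 + Σ Δx = -128 cm.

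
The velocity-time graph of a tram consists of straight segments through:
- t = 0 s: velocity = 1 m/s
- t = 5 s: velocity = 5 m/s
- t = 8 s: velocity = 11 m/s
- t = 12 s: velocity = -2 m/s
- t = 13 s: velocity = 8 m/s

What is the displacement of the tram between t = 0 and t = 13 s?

Net displacement equals the area under the velocity-time graph (areas below the axis count negative).
0–5 s: ½(1 + 5)(5) = 15 m
5–8 s: ½(5 + 11)(3) = 24 m
8–12 s: ½(11 + -2)(4) = 18 m
12–13 s: ½(-2 + 8)(1) = 3 m
Net displacement = 60 m

60 m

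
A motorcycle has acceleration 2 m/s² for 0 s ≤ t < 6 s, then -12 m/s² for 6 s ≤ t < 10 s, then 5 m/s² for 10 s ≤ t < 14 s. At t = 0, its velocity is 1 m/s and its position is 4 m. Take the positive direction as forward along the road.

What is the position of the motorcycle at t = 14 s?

-98 m

On each constant-a segment, Δv = aΔt and Δx = v₀Δt + ½aΔt²; chain segment to segment.
0–6 s: v starts 1 m/s; Δx = 1·6 + ½·2·6² = 42 m; v ends 13 m/s.
6–10 s: v starts 13 m/s; Δx = 13·4 + ½·-12·4² = -44 m; v ends -35 m/s.
10–14 s: v starts -35 m/s; Δx = -35·4 + ½·5·4² = -100 m; v ends -15 m/s.
x(14) = 4 + Σ Δx = -98 m.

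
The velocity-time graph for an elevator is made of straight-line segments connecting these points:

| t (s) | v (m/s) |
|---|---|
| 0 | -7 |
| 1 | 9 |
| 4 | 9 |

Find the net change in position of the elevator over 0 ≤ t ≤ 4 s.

28 m

Displacement is the signed area under the v-t curve.
0–1 s: ½(-7 + 9)(1) = 1 m
1–4 s: 9 × 3 = 27 m
Net displacement = 28 m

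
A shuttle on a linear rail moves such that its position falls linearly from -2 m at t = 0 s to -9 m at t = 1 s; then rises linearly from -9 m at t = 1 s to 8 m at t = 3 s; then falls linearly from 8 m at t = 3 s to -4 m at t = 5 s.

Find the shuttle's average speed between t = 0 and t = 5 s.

7.2 m/s

Average speed = (total path length)/(elapsed time); on a piecewise-linear x-t graph the path length is Σ|Δx|.
0–1 s: |Δx| = |-9 − -2| = 7 m
1–3 s: |Δx| = |8 − -9| = 17 m
3–5 s: |Δx| = |-4 − 8| = 12 m
Total path = 36 m; average speed = 36/5 = 7.2 m/s.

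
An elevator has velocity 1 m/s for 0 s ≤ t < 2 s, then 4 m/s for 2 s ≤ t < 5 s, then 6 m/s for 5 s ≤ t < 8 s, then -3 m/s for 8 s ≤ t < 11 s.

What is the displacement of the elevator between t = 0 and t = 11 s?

23 m

Displacement is the signed area under the v-t curve.
0–2 s: 1 × 2 = 2 m
2–5 s: 4 × 3 = 12 m
5–8 s: 6 × 3 = 18 m
8–11 s: -3 × 3 = -9 m
Net displacement = 23 m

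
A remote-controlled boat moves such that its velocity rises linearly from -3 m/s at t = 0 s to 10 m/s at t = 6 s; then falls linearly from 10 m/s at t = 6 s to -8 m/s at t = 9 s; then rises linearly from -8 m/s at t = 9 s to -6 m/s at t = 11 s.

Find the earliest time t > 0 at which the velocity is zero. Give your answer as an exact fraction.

v changes sign on 0–6 s (from -3 to 10); the graph is linear there, so v = 0 at t = 0 + (3)·(6 − 0)/(10 − -3) = 18/13 s.

t = 18/13 s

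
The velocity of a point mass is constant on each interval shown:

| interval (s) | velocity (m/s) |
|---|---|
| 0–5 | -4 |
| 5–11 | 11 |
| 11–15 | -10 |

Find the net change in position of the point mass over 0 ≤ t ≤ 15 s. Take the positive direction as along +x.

Displacement is the signed area under the v-t curve.
0–5 s: -4 × 5 = -20 m
5–11 s: 11 × 6 = 66 m
11–15 s: -10 × 4 = -40 m
Net displacement = 6 m

6 m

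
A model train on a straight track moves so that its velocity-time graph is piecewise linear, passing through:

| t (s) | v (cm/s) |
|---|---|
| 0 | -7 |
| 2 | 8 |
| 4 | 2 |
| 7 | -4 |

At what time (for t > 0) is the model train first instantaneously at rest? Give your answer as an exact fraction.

v changes sign on 0–2 s (from -7 to 8); the graph is linear there, so v = 0 at t = 0 + (7)·(2 − 0)/(8 − -7) = 14/15 s.

t = 14/15 s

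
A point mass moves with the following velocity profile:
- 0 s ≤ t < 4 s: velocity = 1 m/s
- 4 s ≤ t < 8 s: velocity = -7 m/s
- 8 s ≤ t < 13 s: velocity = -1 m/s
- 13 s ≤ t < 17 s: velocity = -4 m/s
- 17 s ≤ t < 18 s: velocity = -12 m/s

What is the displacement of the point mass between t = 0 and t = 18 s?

-57 m

Net displacement equals the area under the velocity-time graph (areas below the axis count negative).
0–4 s: 1 × 4 = 4 m
4–8 s: -7 × 4 = -28 m
8–13 s: -1 × 5 = -5 m
13–17 s: -4 × 4 = -16 m
17–18 s: -12 × 1 = -12 m
Net displacement = -57 m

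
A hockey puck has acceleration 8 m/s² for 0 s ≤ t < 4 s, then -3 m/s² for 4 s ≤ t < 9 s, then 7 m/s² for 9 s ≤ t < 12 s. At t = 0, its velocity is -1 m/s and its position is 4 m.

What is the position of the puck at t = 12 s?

261 m

On each constant-a segment, Δv = aΔt and Δx = v₀Δt + ½aΔt²; chain segment to segment.
0–4 s: v starts -1 m/s; Δx = -1·4 + ½·8·4² = 60 m; v ends 31 m/s.
4–9 s: v starts 31 m/s; Δx = 31·5 + ½·-3·5² = 117.5 m; v ends 16 m/s.
9–12 s: v starts 16 m/s; Δx = 16·3 + ½·7·3² = 79.5 m; v ends 37 m/s.
x(12) = 4 + Σ Δx = 261 m.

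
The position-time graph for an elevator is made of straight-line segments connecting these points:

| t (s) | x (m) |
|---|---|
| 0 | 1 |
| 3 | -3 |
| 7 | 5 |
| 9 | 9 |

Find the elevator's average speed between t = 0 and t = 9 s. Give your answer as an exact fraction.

Average speed = (total path length)/(elapsed time); on a piecewise-linear x-t graph the path length is Σ|Δx|.
0–3 s: |Δx| = |-3 − 1| = 4 m
3–7 s: |Δx| = |5 − -3| = 8 m
7–9 s: |Δx| = |9 − 5| = 4 m
Total path = 16 m; average speed = 16/9 = 16/9 m/s.

16/9 m/s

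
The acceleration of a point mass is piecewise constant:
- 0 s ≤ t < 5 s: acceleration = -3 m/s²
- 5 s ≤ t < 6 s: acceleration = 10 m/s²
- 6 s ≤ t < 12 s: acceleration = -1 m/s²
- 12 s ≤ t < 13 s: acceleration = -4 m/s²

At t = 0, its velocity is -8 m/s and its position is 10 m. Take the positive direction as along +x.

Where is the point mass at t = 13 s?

-202.5 m

On each constant-a segment, Δv = aΔt and Δx = v₀Δt + ½aΔt²; chain segment to segment.
0–5 s: v starts -8 m/s; Δx = -8·5 + ½·-3·5² = -77.5 m; v ends -23 m/s.
5–6 s: v starts -23 m/s; Δx = -23·1 + ½·10·1² = -18 m; v ends -13 m/s.
6–12 s: v starts -13 m/s; Δx = -13·6 + ½·-1·6² = -96 m; v ends -19 m/s.
12–13 s: v starts -19 m/s; Δx = -19·1 + ½·-4·1² = -21 m; v ends -23 m/s.
x(13) = 10 + Σ Δx = -202.5 m.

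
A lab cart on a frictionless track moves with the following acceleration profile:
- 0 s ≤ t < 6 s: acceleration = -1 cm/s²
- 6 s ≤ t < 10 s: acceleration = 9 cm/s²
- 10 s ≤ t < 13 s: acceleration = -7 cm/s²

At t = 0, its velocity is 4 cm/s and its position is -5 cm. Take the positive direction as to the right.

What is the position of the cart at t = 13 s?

135.5 cm

On each constant-a segment, Δv = aΔt and Δx = v₀Δt + ½aΔt²; chain segment to segment.
0–6 s: v starts 4 cm/s; Δx = 4·6 + ½·-1·6² = 6 cm; v ends -2 cm/s.
6–10 s: v starts -2 cm/s; Δx = -2·4 + ½·9·4² = 64 cm; v ends 34 cm/s.
10–13 s: v starts 34 cm/s; Δx = 34·3 + ½·-7·3² = 70.5 cm; v ends 13 cm/s.
x(13) = -5 + Σ Δx = 135.5 cm.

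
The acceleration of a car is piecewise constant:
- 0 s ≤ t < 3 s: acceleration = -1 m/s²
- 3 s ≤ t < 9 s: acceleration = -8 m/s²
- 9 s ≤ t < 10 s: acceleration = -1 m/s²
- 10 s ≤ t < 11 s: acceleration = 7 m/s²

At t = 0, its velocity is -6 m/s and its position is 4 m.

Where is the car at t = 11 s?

-328.5 m

On each constant-a segment, Δv = aΔt and Δx = v₀Δt + ½aΔt²; chain segment to segment.
0–3 s: v starts -6 m/s; Δx = -6·3 + ½·-1·3² = -22.5 m; v ends -9 m/s.
3–9 s: v starts -9 m/s; Δx = -9·6 + ½·-8·6² = -198 m; v ends -57 m/s.
9–10 s: v starts -57 m/s; Δx = -57·1 + ½·-1·1² = -57.5 m; v ends -58 m/s.
10–11 s: v starts -58 m/s; Δx = -58·1 + ½·7·1² = -54.5 m; v ends -51 m/s.
x(11) = 4 + Σ Δx = -328.5 m.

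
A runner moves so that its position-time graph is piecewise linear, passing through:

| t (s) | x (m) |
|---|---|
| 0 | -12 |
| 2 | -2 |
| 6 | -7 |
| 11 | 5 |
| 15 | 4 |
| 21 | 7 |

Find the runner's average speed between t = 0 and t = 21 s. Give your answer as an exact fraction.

31/21 m/s

Average speed = (total path length)/(elapsed time); on a piecewise-linear x-t graph the path length is Σ|Δx|.
0–2 s: |Δx| = |-2 − -12| = 10 m
2–6 s: |Δx| = |-7 − -2| = 5 m
6–11 s: |Δx| = |5 − -7| = 12 m
11–15 s: |Δx| = |4 − 5| = 1 m
15–21 s: |Δx| = |7 − 4| = 3 m
Total path = 31 m; average speed = 31/21 = 31/21 m/s.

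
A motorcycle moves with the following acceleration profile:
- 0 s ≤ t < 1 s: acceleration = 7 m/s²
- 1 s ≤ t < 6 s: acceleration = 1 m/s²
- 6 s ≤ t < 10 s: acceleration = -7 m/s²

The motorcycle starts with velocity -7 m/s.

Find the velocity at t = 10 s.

-23 m/s

Δv equals the area under the a-t graph; then v = v₀ + Δv.
0–1 s: 7 × 1 = 7 m/s
1–6 s: 1 × 5 = 5 m/s
6–10 s: -7 × 4 = -28 m/s
Δv = -16 m/s, so v(10) = -7 + (-16) = -23 m/s.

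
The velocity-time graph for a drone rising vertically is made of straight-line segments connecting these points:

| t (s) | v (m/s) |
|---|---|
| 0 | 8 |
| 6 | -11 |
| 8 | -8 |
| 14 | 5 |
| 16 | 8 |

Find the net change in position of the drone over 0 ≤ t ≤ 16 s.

-24 m

Net displacement equals the area under the velocity-time graph (areas below the axis count negative).
0–6 s: ½(8 + -11)(6) = -9 m
6–8 s: ½(-11 + -8)(2) = -19 m
8–14 s: ½(-8 + 5)(6) = -9 m
14–16 s: ½(5 + 8)(2) = 13 m
Net displacement = -24 m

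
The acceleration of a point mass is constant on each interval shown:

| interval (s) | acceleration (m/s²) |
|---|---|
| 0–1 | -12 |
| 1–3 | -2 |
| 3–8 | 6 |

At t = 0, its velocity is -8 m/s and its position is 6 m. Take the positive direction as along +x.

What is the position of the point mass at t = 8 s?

-97 m

On each constant-a segment, Δv = aΔt and Δx = v₀Δt + ½aΔt²; chain segment to segment.
0–1 s: v starts -8 m/s; Δx = -8·1 + ½·-12·1² = -14 m; v ends -20 m/s.
1–3 s: v starts -20 m/s; Δx = -20·2 + ½·-2·2² = -44 m; v ends -24 m/s.
3–8 s: v starts -24 m/s; Δx = -24·5 + ½·6·5² = -45 m; v ends 6 m/s.
x(8) = 6 + Σ Δx = -97 m.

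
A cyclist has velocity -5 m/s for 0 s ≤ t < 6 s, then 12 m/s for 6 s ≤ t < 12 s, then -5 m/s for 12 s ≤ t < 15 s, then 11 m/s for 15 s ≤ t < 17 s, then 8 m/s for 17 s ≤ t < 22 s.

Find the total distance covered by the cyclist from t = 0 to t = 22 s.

179 m

Distance (not displacement) is the total path length: add the absolute areas under v-t.
0–6 s: |-5| × 6 = 30 m
6–12 s: |12| × 6 = 72 m
12–15 s: |-5| × 3 = 15 m
15–17 s: |11| × 2 = 22 m
17–22 s: |8| × 5 = 40 m
Total distance = 179 m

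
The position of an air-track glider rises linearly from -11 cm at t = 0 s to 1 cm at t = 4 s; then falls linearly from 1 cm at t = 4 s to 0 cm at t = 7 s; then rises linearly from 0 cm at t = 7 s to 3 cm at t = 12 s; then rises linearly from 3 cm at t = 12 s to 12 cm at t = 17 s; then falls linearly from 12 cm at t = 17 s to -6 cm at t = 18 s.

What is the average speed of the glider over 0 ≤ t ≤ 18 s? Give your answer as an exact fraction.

43/18 cm/s

Average speed = (total path length)/(elapsed time); on a piecewise-linear x-t graph the path length is Σ|Δx|.
0–4 s: |Δx| = |1 − -11| = 12 cm
4–7 s: |Δx| = |0 − 1| = 1 cm
7–12 s: |Δx| = |3 − 0| = 3 cm
12–17 s: |Δx| = |12 − 3| = 9 cm
17–18 s: |Δx| = |-6 − 12| = 18 cm
Total path = 43 cm; average speed = 43/18 = 43/18 cm/s.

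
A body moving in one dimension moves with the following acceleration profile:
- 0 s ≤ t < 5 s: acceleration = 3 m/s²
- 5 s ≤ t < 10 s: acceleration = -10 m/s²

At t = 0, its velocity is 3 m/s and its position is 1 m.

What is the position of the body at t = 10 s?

On each constant-a segment, Δv = aΔt and Δx = v₀Δt + ½aΔt²; chain segment to segment.
0–5 s: v starts 3 m/s; Δx = 3·5 + ½·3·5² = 52.5 m; v ends 18 m/s.
5–10 s: v starts 18 m/s; Δx = 18·5 + ½·-10·5² = -35 m; v ends -32 m/s.
x(10) = 1 + Σ Δx = 18.5 m.

18.5 m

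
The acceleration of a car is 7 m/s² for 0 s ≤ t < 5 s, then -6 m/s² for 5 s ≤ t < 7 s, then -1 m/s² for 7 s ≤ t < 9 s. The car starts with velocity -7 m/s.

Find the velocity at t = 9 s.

Δv equals the area under the a-t graph; then v = v₀ + Δv.
0–5 s: 7 × 5 = 35 m/s
5–7 s: -6 × 2 = -12 m/s
7–9 s: -1 × 2 = -2 m/s
Δv = 21 m/s, so v(9) = -7 + (21) = 14 m/s.

14 m/s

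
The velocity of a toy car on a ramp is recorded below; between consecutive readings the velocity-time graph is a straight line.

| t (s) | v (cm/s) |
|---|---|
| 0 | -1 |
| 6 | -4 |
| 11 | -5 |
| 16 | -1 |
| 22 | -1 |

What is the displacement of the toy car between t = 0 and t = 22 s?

-58.5 cm

Net displacement equals the area under the velocity-time graph (areas below the axis count negative).
0–6 s: ½(-1 + -4)(6) = -15 cm
6–11 s: ½(-4 + -5)(5) = -22.5 cm
11–16 s: ½(-5 + -1)(5) = -15 cm
16–22 s: -1 × 6 = -6 cm
Net displacement = -58.5 cm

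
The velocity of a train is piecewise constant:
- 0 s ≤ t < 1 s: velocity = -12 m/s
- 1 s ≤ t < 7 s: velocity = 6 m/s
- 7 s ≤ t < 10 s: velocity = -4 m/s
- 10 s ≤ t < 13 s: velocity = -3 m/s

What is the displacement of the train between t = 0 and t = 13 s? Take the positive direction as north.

3 m

Displacement is the signed area under the v-t curve.
0–1 s: -12 × 1 = -12 m
1–7 s: 6 × 6 = 36 m
7–10 s: -4 × 3 = -12 m
10–13 s: -3 × 3 = -9 m
Net displacement = 3 m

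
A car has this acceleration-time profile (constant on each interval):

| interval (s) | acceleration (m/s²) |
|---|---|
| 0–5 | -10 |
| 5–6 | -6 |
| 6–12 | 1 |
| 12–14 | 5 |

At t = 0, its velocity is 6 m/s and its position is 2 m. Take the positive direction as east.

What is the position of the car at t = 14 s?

On each constant-a segment, Δv = aΔt and Δx = v₀Δt + ½aΔt²; chain segment to segment.
0–5 s: v starts 6 m/s; Δx = 6·5 + ½·-10·5² = -95 m; v ends -44 m/s.
5–6 s: v starts -44 m/s; Δx = -44·1 + ½·-6·1² = -47 m; v ends -50 m/s.
6–12 s: v starts -50 m/s; Δx = -50·6 + ½·1·6² = -282 m; v ends -44 m/s.
12–14 s: v starts -44 m/s; Δx = -44·2 + ½·5·2² = -78 m; v ends -34 m/s.
x(14) = 2 + Σ Δx = -500 m.

-500 m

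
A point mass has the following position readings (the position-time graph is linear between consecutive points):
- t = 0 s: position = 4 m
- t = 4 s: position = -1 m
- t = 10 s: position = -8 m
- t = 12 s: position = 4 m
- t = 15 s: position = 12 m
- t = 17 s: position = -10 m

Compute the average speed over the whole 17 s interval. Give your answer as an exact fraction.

54/17 m/s

Average speed = (total path length)/(elapsed time); on a piecewise-linear x-t graph the path length is Σ|Δx|.
0–4 s: |Δx| = |-1 − 4| = 5 m
4–10 s: |Δx| = |-8 − -1| = 7 m
10–12 s: |Δx| = |4 − -8| = 12 m
12–15 s: |Δx| = |12 − 4| = 8 m
15–17 s: |Δx| = |-10 − 12| = 22 m
Total path = 54 m; average speed = 54/17 = 54/17 m/s.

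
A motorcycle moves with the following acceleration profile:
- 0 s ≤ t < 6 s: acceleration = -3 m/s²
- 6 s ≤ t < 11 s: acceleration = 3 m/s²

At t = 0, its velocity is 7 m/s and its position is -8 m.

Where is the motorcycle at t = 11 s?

-37.5 m

On each constant-a segment, Δv = aΔt and Δx = v₀Δt + ½aΔt²; chain segment to segment.
0–6 s: v starts 7 m/s; Δx = 7·6 + ½·-3·6² = -12 m; v ends -11 m/s.
6–11 s: v starts -11 m/s; Δx = -11·5 + ½·3·5² = -17.5 m; v ends 4 m/s.
x(11) = -8 + Σ Δx = -37.5 m.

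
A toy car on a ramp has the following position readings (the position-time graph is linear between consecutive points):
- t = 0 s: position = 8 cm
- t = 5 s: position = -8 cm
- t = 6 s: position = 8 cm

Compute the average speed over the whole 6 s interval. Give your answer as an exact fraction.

Average speed = (total path length)/(elapsed time); on a piecewise-linear x-t graph the path length is Σ|Δx|.
0–5 s: |Δx| = |-8 − 8| = 16 cm
5–6 s: |Δx| = |8 − -8| = 16 cm
Total path = 32 cm; average speed = 32/6 = 16/3 cm/s.

16/3 cm/s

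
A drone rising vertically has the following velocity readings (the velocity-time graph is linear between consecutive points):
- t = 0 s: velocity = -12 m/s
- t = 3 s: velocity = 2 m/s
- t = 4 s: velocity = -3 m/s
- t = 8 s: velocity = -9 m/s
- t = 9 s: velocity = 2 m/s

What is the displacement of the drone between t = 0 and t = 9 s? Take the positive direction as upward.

Net displacement equals the area under the velocity-time graph (areas below the axis count negative).
0–3 s: ½(-12 + 2)(3) = -15 m
3–4 s: ½(2 + -3)(1) = -0.5 m
4–8 s: ½(-3 + -9)(4) = -24 m
8–9 s: ½(-9 + 2)(1) = -3.5 m
Net displacement = -43 m

-43 m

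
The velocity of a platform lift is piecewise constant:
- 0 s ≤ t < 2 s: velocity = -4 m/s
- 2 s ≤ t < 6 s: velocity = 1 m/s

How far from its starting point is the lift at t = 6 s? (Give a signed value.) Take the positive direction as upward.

-4 m

Net displacement equals the area under the velocity-time graph (areas below the axis count negative).
0–2 s: -4 × 2 = -8 m
2–6 s: 1 × 4 = 4 m
Net displacement = -4 m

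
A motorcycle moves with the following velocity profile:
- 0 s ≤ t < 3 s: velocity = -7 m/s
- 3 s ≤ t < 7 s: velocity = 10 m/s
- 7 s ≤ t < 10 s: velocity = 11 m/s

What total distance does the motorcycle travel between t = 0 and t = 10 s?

94 m

Total distance travelled is ∫|v| dt — sum the magnitudes of each area piece.
0–3 s: |-7| × 3 = 21 m
3–7 s: |10| × 4 = 40 m
7–10 s: |11| × 3 = 33 m
Total distance = 94 m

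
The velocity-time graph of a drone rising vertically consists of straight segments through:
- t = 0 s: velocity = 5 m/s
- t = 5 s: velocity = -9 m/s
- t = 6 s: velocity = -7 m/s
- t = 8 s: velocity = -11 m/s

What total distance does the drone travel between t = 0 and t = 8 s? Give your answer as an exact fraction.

629/14 m

Total distance travelled is ∫|v| dt — sum the magnitudes of each area piece.
0–5 s: v = 0 at t = 25/14 s; triangle areas 125/28 + 405/28 = 265/14 m
5–6 s: |½(-9 + -7)(1)| = 8 m
6–8 s: |½(-7 + -11)(2)| = 18 m
Total distance = 629/14 m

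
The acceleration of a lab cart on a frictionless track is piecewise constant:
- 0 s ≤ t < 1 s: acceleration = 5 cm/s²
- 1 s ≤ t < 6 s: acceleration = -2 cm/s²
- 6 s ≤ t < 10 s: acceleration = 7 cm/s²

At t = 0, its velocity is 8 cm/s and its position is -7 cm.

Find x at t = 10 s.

On each constant-a segment, Δv = aΔt and Δx = v₀Δt + ½aΔt²; chain segment to segment.
0–1 s: v starts 8 cm/s; Δx = 8·1 + ½·5·1² = 10.5 cm; v ends 13 cm/s.
1–6 s: v starts 13 cm/s; Δx = 13·5 + ½·-2·5² = 40 cm; v ends 3 cm/s.
6–10 s: v starts 3 cm/s; Δx = 3·4 + ½·7·4² = 68 cm; v ends 31 cm/s.
x(10) = -7 + Σ Δx = 111.5 cm.

111.5 cm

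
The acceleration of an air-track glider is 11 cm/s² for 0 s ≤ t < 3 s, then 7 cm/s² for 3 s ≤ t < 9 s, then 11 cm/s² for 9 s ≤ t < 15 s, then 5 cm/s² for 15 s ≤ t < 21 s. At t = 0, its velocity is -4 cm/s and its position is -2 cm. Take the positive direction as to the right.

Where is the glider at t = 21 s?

1871.5 cm

On each constant-a segment, Δv = aΔt and Δx = v₀Δt + ½aΔt²; chain segment to segment.
0–3 s: v starts -4 cm/s; Δx = -4·3 + ½·11·3² = 37.5 cm; v ends 29 cm/s.
3–9 s: v starts 29 cm/s; Δx = 29·6 + ½·7·6² = 300 cm; v ends 71 cm/s.
9–15 s: v starts 71 cm/s; Δx = 71·6 + ½·11·6² = 624 cm; v ends 137 cm/s.
15–21 s: v starts 137 cm/s; Δx = 137·6 + ½·5·6² = 912 cm; v ends 167 cm/s.
x(21) = -2 + Σ Δx = 1871.5 cm.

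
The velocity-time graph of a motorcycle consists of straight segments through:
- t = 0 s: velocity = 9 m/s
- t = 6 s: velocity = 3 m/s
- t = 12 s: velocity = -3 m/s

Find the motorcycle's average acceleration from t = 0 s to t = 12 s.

Average acceleration = Δv/Δt = (-3 − 9)/(12 − 0) = -1 m/s².

-1 m/s²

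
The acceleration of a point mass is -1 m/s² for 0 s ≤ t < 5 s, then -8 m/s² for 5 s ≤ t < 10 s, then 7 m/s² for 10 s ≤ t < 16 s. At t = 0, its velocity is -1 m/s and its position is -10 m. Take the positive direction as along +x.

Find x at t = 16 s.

-307.5 m

On each constant-a segment, Δv = aΔt and Δx = v₀Δt + ½aΔt²; chain segment to segment.
0–5 s: v starts -1 m/s; Δx = -1·5 + ½·-1·5² = -17.5 m; v ends -6 m/s.
5–10 s: v starts -6 m/s; Δx = -6·5 + ½·-8·5² = -130 m; v ends -46 m/s.
10–16 s: v starts -46 m/s; Δx = -46·6 + ½·7·6² = -150 m; v ends -4 m/s.
x(16) = -10 + Σ Δx = -307.5 m.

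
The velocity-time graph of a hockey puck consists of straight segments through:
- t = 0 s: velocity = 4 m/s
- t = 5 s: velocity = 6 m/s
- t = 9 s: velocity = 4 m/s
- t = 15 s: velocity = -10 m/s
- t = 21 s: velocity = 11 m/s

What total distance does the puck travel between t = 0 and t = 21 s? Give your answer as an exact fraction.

710/7 m

Distance (not displacement) is the total path length: add the absolute areas under v-t.
0–5 s: |½(4 + 6)(5)| = 25 m
5–9 s: |½(6 + 4)(4)| = 20 m
9–15 s: v = 0 at t = 75/7 s; triangle areas 24/7 + 150/7 = 174/7 m
15–21 s: v = 0 at t = 125/7 s; triangle areas 100/7 + 121/7 = 221/7 m
Total distance = 710/7 m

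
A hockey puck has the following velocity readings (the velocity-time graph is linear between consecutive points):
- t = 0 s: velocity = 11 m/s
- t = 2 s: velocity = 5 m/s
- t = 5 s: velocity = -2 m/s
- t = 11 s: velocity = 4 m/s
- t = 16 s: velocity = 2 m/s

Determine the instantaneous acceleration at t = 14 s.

-0.4 m/s²

Acceleration is the slope of the v-t graph on 11–16 s: (2 − 4)/(16 − 11) = -0.4 m/s².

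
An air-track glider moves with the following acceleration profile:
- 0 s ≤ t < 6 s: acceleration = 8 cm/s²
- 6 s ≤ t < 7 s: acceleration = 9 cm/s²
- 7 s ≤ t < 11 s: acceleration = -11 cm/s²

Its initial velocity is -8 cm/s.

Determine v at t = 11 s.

5 cm/s

Δv equals the area under the a-t graph; then v = v₀ + Δv.
0–6 s: 8 × 6 = 48 cm/s
6–7 s: 9 × 1 = 9 cm/s
7–11 s: -11 × 4 = -44 cm/s
Δv = 13 cm/s, so v(11) = -8 + (13) = 5 cm/s.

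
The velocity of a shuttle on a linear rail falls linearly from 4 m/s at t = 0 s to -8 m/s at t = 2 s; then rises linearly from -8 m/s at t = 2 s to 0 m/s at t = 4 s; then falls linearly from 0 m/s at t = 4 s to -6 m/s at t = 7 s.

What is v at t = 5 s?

On 4–7 s the graph is linear from 0 to -6 m/s: v(5) = 0 + (-6 − 0)·(5 − 4)/(7 − 4) = -2 m/s.

-2 m/s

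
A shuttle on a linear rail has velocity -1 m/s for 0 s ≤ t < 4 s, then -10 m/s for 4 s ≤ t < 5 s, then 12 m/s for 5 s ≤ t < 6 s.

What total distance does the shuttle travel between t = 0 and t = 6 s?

26 m

Total distance travelled is ∫|v| dt — sum the magnitudes of each area piece.
0–4 s: |-1| × 4 = 4 m
4–5 s: |-10| × 1 = 10 m
5–6 s: |12| × 1 = 12 m
Total distance = 26 m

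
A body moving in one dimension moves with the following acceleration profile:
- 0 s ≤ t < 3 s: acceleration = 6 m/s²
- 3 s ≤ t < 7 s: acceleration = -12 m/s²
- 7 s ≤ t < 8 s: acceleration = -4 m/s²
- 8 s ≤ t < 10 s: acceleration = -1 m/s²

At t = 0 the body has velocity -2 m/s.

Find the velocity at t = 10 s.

Δv equals the area under the a-t graph; then v = v₀ + Δv.
0–3 s: 6 × 3 = 18 m/s
3–7 s: -12 × 4 = -48 m/s
7–8 s: -4 × 1 = -4 m/s
8–10 s: -1 × 2 = -2 m/s
Δv = -36 m/s, so v(10) = -2 + (-36) = -38 m/s.

-38 m/s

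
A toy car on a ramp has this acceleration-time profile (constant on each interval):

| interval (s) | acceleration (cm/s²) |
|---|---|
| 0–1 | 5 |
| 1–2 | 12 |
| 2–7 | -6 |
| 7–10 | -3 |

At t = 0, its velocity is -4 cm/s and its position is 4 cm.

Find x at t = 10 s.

On each constant-a segment, Δv = aΔt and Δx = v₀Δt + ½aΔt²; chain segment to segment.
0–1 s: v starts -4 cm/s; Δx = -4·1 + ½·5·1² = -1.5 cm; v ends 1 cm/s.
1–2 s: v starts 1 cm/s; Δx = 1·1 + ½·12·1² = 7 cm; v ends 13 cm/s.
2–7 s: v starts 13 cm/s; Δx = 13·5 + ½·-6·5² = -10 cm; v ends -17 cm/s.
7–10 s: v starts -17 cm/s; Δx = -17·3 + ½·-3·3² = -64.5 cm; v ends -26 cm/s.
x(10) = 4 + Σ Δx = -65 cm.

-65 cm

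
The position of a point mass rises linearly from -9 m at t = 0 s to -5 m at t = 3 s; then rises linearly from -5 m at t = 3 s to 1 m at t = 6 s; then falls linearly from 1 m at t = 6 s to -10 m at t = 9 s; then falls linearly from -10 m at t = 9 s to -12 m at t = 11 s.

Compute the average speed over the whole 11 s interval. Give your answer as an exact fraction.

Average speed = (total path length)/(elapsed time); on a piecewise-linear x-t graph the path length is Σ|Δx|.
0–3 s: |Δx| = |-5 − -9| = 4 m
3–6 s: |Δx| = |1 − -5| = 6 m
6–9 s: |Δx| = |-10 − 1| = 11 m
9–11 s: |Δx| = |-12 − -10| = 2 m
Total path = 23 m; average speed = 23/11 = 23/11 m/s.

23/11 m/s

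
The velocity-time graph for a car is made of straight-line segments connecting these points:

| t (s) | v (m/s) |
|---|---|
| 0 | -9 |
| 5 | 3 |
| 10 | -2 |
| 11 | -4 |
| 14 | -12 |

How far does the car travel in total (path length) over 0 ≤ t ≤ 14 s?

Total distance travelled is ∫|v| dt — sum the magnitudes of each area piece.
0–5 s: v = 0 at t = 3.75 s; triangle areas 16.875 + 1.875 = 18.75 m
5–10 s: v = 0 at t = 8 s; triangle areas 4.5 + 2 = 6.5 m
10–11 s: |½(-2 + -4)(1)| = 3 m
11–14 s: |½(-4 + -12)(3)| = 24 m
Total distance = 52.25 m

52.25 m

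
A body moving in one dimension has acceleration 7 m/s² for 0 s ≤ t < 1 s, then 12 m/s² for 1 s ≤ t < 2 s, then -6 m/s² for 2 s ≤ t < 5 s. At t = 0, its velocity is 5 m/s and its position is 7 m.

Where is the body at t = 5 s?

78.5 m

On each constant-a segment, Δv = aΔt and Δx = v₀Δt + ½aΔt²; chain segment to segment.
0–1 s: v starts 5 m/s; Δx = 5·1 + ½·7·1² = 8.5 m; v ends 12 m/s.
1–2 s: v starts 12 m/s; Δx = 12·1 + ½·12·1² = 18 m; v ends 24 m/s.
2–5 s: v starts 24 m/s; Δx = 24·3 + ½·-6·3² = 45 m; v ends 6 m/s.
x(5) = 7 + Σ Δx = 78.5 m.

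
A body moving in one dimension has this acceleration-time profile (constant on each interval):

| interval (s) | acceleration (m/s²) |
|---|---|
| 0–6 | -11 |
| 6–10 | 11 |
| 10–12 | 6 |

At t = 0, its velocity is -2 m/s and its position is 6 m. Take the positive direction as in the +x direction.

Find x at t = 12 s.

On each constant-a segment, Δv = aΔt and Δx = v₀Δt + ½aΔt²; chain segment to segment.
0–6 s: v starts -2 m/s; Δx = -2·6 + ½·-11·6² = -210 m; v ends -68 m/s.
6–10 s: v starts -68 m/s; Δx = -68·4 + ½·11·4² = -184 m; v ends -24 m/s.
10–12 s: v starts -24 m/s; Δx = -24·2 + ½·6·2² = -36 m; v ends -12 m/s.
x(12) = 6 + Σ Δx = -424 m.

-424 m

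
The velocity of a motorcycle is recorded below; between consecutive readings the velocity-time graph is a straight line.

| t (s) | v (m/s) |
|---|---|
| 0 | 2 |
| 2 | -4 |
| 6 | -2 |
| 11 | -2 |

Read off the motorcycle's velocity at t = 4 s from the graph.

-3 m/s

On 2–6 s the graph is linear from -4 to -2 m/s: v(4) = -4 + (-2 − -4)·(4 − 2)/(6 − 2) = -3 m/s.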